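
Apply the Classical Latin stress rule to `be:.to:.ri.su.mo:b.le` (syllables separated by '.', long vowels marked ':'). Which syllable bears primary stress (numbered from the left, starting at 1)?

5

Classical Latin: stress the penult if heavy (long vowel or closed), else the antepenult.
Weights: 4 su L, 5 mo:b H, 6 le L.
The penult (syllable 5, mo:b) is heavy, so it takes stress.
Stress on syllable 5: be:.to:.ri.su.ˈmo:b.le.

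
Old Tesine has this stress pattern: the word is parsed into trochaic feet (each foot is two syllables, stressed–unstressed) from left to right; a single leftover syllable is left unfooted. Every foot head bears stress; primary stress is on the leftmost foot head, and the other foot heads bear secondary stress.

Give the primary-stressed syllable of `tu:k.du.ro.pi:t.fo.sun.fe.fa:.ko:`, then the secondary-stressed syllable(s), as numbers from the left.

Parse left to right into trochaic (ˈσσ) feet: (ˈtu:k.du) (ˈro.pi:t) (ˈfo.sun) (ˈfe.fa:) ko:. Syllable 9 is left unfooted.
Foot heads (stressed positions): 1, 3, 5, 7.
End Rule Leftmost: primary stress on the leftmost head = syllable 1.
Secondary stress on 3, 5, 7: ˈtu:k.du.ˌro.pi:t.ˌfo.sun.ˌfe.fa:.ko:.

primary 1, secondary 3, 5, 7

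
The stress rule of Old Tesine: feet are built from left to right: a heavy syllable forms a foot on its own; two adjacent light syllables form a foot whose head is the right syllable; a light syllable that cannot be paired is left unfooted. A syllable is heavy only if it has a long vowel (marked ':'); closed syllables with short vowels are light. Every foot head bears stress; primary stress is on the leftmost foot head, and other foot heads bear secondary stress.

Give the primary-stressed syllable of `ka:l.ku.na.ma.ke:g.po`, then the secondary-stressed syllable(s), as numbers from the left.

Weights: 1 ka:l H, 2 ku L, 3 na L, 4 ma L, 5 ke:g H, 6 po L.
Parse left to right (heavy = foot alone; LL = one foot; stranded L unfooted): (ˈka:l) (ku.ˈna) ma (ˈke:g) po.
Foot heads: 1, 3, 5.
Primary stress on the leftmost head = syllable 1.
Secondary stress on 3, 5: ˈka:l.ku.ˌna.ma.ˌke:g.po.

primary 1, secondary 3, 5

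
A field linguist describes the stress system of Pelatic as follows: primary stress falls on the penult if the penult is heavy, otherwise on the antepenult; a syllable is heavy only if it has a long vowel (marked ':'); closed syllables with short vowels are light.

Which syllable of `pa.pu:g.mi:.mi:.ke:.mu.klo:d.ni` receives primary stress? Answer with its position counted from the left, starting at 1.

7

Weights: 6 mu L, 7 klo:d H, 8 ni L.
The penult (syllable 7, klo:d) is heavy, so it takes stress.
Primary stress: syllable 7 → pa.pu:g.mi:.mi:.ke:.mu.ˈklo:d.ni.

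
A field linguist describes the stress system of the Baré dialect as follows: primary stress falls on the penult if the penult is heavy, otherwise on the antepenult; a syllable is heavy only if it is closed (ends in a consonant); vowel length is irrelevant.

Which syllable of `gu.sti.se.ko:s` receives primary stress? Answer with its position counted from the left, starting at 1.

Weights: 2 sti L, 3 se L, 4 ko:s H.
The penult (syllable 3, se) is light, so stress falls on the antepenult (syllable 2, sti).
Primary stress: syllable 2 → gu.ˈsti.se.ko:s.

2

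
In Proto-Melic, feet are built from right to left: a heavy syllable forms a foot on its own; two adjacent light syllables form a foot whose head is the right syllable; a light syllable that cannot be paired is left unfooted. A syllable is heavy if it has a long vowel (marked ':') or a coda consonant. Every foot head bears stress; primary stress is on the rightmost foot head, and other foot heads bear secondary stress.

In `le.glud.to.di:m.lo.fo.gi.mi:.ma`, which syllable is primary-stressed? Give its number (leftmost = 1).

8

Weights: 1 le L, 2 glud H, 3 to L, 4 di:m H, 5 lo L, 6 fo L, 7 gi L, 8 mi: H, 9 ma L.
Parse right to left (heavy = foot alone; LL = one foot; stranded L unfooted): le (ˈglud) to (ˈdi:m) lo (fo.ˈgi) (ˈmi:) ma.
Foot heads: 2, 4, 7, 8.
Primary stress on the rightmost head = syllable 8.
Primary stress: syllable 8 → le.glud.to.di:m.lo.fo.gi.ˈmi:.ma.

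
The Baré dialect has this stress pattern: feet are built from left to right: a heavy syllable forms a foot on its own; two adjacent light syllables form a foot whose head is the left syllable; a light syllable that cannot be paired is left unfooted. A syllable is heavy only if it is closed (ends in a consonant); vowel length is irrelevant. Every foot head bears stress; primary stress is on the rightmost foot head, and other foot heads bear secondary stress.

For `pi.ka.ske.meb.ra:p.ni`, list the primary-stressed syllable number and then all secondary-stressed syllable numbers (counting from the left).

primary 5, secondary 1, 4

Weights: 1 pi L, 2 ka L, 3 ske L, 4 meb H, 5 ra:p H, 6 ni L.
Parse left to right (heavy = foot alone; LL = one foot; stranded L unfooted): (ˈpi.ka) ske (ˈmeb) (ˈra:p) ni.
Foot heads: 1, 4, 5.
Primary stress on the rightmost head = syllable 5.
Secondary stress on 1, 4: ˌpi.ka.ske.ˌmeb.ˈra:p.ni.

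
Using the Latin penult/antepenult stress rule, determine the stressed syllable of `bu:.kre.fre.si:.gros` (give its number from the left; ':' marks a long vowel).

Classical Latin: stress the penult if heavy (long vowel or closed), else the antepenult.
Weights: 3 fre L, 4 si: H, 5 gros H.
The penult (syllable 4, si:) is heavy, so it takes stress.
Stress on syllable 4: bu:.kre.fre.ˈsi:.gros.

4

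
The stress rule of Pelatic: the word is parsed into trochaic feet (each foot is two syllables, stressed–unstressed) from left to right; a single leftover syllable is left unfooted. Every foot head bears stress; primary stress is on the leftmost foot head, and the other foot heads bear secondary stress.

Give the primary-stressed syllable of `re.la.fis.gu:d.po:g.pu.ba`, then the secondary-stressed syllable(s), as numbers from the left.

primary 1, secondary 3, 5

Parse left to right into trochaic (ˈσσ) feet: (ˈre.la) (ˈfis.gu:d) (ˈpo:g.pu) ba. Syllable 7 is left unfooted.
Foot heads (stressed positions): 1, 3, 5.
End Rule Leftmost: primary stress on the leftmost head = syllable 1.
Secondary stress on 3, 5: ˈre.la.ˌfis.gu:d.ˌpo:g.pu.ba.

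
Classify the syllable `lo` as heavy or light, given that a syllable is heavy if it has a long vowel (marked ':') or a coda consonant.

`lo`: short vowel, open (no coda). Short vowel, open → light.

light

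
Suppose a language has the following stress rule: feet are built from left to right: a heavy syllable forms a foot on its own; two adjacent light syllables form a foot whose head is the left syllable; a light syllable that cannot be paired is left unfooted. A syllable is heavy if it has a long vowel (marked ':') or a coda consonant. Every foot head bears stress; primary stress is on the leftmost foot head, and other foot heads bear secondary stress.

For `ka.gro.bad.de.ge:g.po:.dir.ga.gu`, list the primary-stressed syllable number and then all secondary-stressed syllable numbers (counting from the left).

Weights: 1 ka L, 2 gro L, 3 bad H, 4 de L, 5 ge:g H, 6 po: H, 7 dir H, 8 ga L, 9 gu L.
Parse left to right (heavy = foot alone; LL = one foot; stranded L unfooted): (ˈka.gro) (ˈbad) de (ˈge:g) (ˈpo:) (ˈdir) (ˈga.gu).
Foot heads: 1, 3, 5, 6, 7, 8.
Primary stress on the leftmost head = syllable 1.
Secondary stress on 3, 5, 6, 7, 8: ˈka.gro.ˌbad.de.ˌge:g.ˌpo:.ˌdir.ˌga.gu.

primary 1, secondary 3, 5, 6, 7, 8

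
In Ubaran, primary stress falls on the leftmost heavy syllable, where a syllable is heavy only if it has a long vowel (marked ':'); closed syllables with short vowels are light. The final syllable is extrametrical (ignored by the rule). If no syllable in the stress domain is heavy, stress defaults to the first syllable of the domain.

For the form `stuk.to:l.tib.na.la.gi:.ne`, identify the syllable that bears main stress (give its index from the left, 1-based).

The final syllable (7, ne) is extrametrical; the stress domain is syllables 1–6.
Weights: 1 stuk L, 2 to:l H, 3 tib L, 4 na L, 5 la L, 6 gi: H.
Heavy syllables in the domain: 2, 6. The leftmost is syllable 2 (to:l).
Primary stress: syllable 2 → stuk.ˈto:l.tib.na.la.gi:.ne.

2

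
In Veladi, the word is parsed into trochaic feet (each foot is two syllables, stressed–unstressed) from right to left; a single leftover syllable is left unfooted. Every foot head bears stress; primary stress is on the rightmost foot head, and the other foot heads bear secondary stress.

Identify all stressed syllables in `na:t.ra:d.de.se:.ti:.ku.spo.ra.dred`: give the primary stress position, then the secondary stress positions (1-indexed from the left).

primary 8, secondary 2, 4, 6

Parse right to left into trochaic (ˈσσ) feet: na:t (ˈra:d.de) (ˈse:.ti:) (ˈku.spo) (ˈra.dred). Syllable 1 is left unfooted.
Foot heads (stressed positions): 2, 4, 6, 8.
End Rule Rightmost: primary stress on the rightmost head = syllable 8.
Secondary stress on 2, 4, 6: na:t.ˌra:d.de.ˌse:.ti:.ˌku.spo.ˈra.dred.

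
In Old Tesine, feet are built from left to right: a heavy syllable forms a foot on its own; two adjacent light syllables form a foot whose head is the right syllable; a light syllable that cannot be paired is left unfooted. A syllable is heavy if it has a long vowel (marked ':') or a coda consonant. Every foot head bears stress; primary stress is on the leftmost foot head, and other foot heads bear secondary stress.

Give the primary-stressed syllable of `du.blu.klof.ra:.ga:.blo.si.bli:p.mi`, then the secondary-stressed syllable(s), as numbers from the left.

Weights: 1 du L, 2 blu L, 3 klof H, 4 ra: H, 5 ga: H, 6 blo L, 7 si L, 8 bli:p H, 9 mi L.
Parse left to right (heavy = foot alone; LL = one foot; stranded L unfooted): (du.ˈblu) (ˈklof) (ˈra:) (ˈga:) (blo.ˈsi) (ˈbli:p) mi.
Foot heads: 2, 3, 4, 5, 7, 8.
Primary stress on the leftmost head = syllable 2.
Secondary stress on 3, 4, 5, 7, 8: du.ˈblu.ˌklof.ˌra:.ˌga:.blo.ˌsi.ˌbli:p.mi.

primary 2, secondary 3, 4, 5, 7, 8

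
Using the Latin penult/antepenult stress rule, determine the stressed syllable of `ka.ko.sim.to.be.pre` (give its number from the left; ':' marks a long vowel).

4

Classical Latin: stress the penult if heavy (long vowel or closed), else the antepenult.
Weights: 4 to L, 5 be L, 6 pre L.
The penult (syllable 5, be) is light, so stress falls on the antepenult (syllable 4, to).
Stress on syllable 4: ka.ko.sim.ˈto.be.pre.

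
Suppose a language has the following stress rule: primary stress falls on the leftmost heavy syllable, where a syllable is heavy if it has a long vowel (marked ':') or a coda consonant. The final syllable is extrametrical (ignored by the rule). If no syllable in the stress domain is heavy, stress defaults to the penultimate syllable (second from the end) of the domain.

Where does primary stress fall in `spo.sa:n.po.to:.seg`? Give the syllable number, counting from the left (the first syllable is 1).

2

The final syllable (5, seg) is extrametrical; the stress domain is syllables 1–4.
Weights: 1 spo L, 2 sa:n H, 3 po L, 4 to: H.
Heavy syllables in the domain: 2, 4. The leftmost is syllable 2 (sa:n).
Primary stress: syllable 2 → spo.ˈsa:n.po.to:.seg.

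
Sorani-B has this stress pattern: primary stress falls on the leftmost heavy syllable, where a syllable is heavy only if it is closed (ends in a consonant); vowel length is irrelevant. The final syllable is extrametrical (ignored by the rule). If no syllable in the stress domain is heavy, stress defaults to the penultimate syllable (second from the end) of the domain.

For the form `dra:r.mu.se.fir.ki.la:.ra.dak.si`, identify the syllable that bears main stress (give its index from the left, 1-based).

The final syllable (9, si) is extrametrical; the stress domain is syllables 1–8.
Weights: 1 dra:r H, 2 mu L, 3 se L, 4 fir H, 5 ki L, 6 la: L, 7 ra L, 8 dak H.
Heavy syllables in the domain: 1, 4, 8. The leftmost is syllable 1 (dra:r).
Primary stress: syllable 1 → ˈdra:r.mu.se.fir.ki.la:.ra.dak.si.

1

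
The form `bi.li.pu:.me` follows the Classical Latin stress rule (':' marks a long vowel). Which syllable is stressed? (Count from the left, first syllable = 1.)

3

Classical Latin: stress the penult if heavy (long vowel or closed), else the antepenult.
Weights: 2 li L, 3 pu: H, 4 me L.
The penult (syllable 3, pu:) is heavy, so it takes stress.
Stress on syllable 3: bi.li.ˈpu:.me.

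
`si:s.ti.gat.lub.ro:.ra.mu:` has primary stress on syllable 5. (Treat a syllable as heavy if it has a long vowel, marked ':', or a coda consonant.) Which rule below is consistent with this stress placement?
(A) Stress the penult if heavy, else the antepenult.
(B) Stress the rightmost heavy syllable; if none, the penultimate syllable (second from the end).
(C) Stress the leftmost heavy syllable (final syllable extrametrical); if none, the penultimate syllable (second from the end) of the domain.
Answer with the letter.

A

Rule A → syllable 5 ✓.
Rule B → syllable 7 (observed: 5).
Rule C → syllable 1 (observed: 5).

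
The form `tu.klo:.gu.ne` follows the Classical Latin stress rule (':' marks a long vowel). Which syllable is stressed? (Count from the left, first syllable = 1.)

Classical Latin: stress the penult if heavy (long vowel or closed), else the antepenult.
Weights: 2 klo: H, 3 gu L, 4 ne L.
The penult (syllable 3, gu) is light, so stress falls on the antepenult (syllable 2, klo:).
Stress on syllable 2: tu.ˈklo:.gu.ne.

2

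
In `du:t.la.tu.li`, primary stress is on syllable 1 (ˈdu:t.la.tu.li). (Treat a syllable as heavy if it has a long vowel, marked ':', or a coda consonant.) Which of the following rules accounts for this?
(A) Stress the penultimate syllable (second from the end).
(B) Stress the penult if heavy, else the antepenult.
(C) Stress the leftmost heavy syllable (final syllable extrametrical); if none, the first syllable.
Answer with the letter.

Rule A → syllable 3 (observed: 1).
Rule B → syllable 2 (observed: 1).
Rule C → syllable 1 ✓.

C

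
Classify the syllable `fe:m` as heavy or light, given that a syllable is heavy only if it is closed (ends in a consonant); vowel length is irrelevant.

heavy

`fe:m`: long vowel, closed (coda /m/). Closed (coda /m/) → heavy.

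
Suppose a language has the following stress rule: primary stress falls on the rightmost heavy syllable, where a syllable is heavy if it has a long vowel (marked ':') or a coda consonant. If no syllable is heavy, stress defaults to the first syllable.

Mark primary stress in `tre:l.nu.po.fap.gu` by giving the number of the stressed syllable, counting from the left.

Weights: 1 tre:l H, 2 nu L, 3 po L, 4 fap H, 5 gu L.
Heavy syllables in the domain: 1, 4. The rightmost is syllable 4 (fap).
Primary stress: syllable 4 → tre:l.nu.po.ˈfap.gu.

4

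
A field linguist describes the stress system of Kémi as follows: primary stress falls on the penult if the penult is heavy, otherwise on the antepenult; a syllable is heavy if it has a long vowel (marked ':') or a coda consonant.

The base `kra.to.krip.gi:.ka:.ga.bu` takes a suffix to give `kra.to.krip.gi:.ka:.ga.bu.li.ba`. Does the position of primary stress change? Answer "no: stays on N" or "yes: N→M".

yes: 5→7

Base `kra.to.krip.gi:.ka:.ga.bu` (7 syllables):
  Weights: 5 ka: H, 6 ga L, 7 bu L.
  The penult (syllable 6, ga) is light, so stress falls on the antepenult (syllable 5, ka:).
  → primary stress on syllable 5.
Suffixed `kra.to.krip.gi:.ka:.ga.bu.li.ba` (9 syllables):
  Weights: 7 bu L, 8 li L, 9 ba L.
  The penult (syllable 8, li) is light, so stress falls on the antepenult (syllable 7, bu).
  → primary stress on syllable 7.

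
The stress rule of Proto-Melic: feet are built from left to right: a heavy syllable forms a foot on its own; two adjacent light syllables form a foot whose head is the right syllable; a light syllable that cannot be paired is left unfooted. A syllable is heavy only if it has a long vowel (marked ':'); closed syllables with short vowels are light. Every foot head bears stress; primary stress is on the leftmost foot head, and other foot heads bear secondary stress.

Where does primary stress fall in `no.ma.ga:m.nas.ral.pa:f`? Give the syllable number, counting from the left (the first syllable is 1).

2

Weights: 1 no L, 2 ma L, 3 ga:m H, 4 nas L, 5 ral L, 6 pa:f H.
Parse left to right (heavy = foot alone; LL = one foot; stranded L unfooted): (no.ˈma) (ˈga:m) (nas.ˈral) (ˈpa:f).
Foot heads: 2, 3, 5, 6.
Primary stress on the leftmost head = syllable 2.
Primary stress: syllable 2 → no.ˈma.ga:m.nas.ral.pa:f.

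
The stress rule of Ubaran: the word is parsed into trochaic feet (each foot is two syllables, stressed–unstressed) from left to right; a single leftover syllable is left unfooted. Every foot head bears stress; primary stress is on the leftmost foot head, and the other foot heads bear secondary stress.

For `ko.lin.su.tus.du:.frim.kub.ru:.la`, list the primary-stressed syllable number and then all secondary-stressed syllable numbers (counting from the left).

primary 1, secondary 3, 5, 7

Parse left to right into trochaic (ˈσσ) feet: (ˈko.lin) (ˈsu.tus) (ˈdu:.frim) (ˈkub.ru:) la. Syllable 9 is left unfooted.
Foot heads (stressed positions): 1, 3, 5, 7.
End Rule Leftmost: primary stress on the leftmost head = syllable 1.
Secondary stress on 3, 5, 7: ˈko.lin.ˌsu.tus.ˌdu:.frim.ˌkub.ru:.la.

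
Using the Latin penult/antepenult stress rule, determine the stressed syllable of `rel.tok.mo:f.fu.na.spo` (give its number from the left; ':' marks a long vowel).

4

Classical Latin: stress the penult if heavy (long vowel or closed), else the antepenult.
Weights: 4 fu L, 5 na L, 6 spo L.
The penult (syllable 5, na) is light, so stress falls on the antepenult (syllable 4, fu).
Stress on syllable 4: rel.tok.mo:f.ˈfu.na.spo.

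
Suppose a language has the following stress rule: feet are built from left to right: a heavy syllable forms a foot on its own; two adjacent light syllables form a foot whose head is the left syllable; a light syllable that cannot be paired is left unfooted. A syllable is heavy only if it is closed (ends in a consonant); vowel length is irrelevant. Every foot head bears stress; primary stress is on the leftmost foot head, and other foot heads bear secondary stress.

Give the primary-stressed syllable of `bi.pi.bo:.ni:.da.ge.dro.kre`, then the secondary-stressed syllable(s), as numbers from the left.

Weights: 1 bi L, 2 pi L, 3 bo: L, 4 ni: L, 5 da L, 6 ge L, 7 dro L, 8 kre L.
Parse left to right (heavy = foot alone; LL = one foot; stranded L unfooted): (ˈbi.pi) (ˈbo:.ni:) (ˈda.ge) (ˈdro.kre).
Foot heads: 1, 3, 5, 7.
Primary stress on the leftmost head = syllable 1.
Secondary stress on 3, 5, 7: ˈbi.pi.ˌbo:.ni:.ˌda.ge.ˌdro.kre.

primary 1, secondary 3, 5, 7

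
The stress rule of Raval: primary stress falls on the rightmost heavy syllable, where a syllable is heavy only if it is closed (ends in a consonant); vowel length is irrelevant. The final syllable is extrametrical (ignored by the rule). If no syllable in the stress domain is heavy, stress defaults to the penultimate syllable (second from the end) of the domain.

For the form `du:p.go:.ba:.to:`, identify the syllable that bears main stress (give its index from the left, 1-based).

1

The final syllable (4, to:) is extrametrical; the stress domain is syllables 1–3.
Weights: 1 du:p H, 2 go: L, 3 ba: L.
Heavy syllables in the domain: 1. The rightmost is syllable 1 (du:p).
Primary stress: syllable 1 → ˈdu:p.go:.ba:.to:.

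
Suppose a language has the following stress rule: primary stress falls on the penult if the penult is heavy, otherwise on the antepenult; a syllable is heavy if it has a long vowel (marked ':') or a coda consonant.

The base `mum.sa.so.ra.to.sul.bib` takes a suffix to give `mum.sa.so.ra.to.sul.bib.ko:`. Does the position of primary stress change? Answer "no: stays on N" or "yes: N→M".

yes: 6→7

Base `mum.sa.so.ra.to.sul.bib` (7 syllables):
  Weights: 5 to L, 6 sul H, 7 bib H.
  The penult (syllable 6, sul) is heavy, so it takes stress.
  → primary stress on syllable 6.
Suffixed `mum.sa.so.ra.to.sul.bib.ko:` (8 syllables):
  Weights: 6 sul H, 7 bib H, 8 ko: H.
  The penult (syllable 7, bib) is heavy, so it takes stress.
  → primary stress on syllable 7.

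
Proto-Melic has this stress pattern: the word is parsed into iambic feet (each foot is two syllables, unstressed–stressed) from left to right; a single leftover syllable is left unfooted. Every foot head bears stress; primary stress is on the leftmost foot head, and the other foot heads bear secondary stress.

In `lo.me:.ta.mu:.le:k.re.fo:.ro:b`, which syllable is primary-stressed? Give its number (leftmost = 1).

Parse left to right into iambic (σˈσ) feet: (lo.ˈme:) (ta.ˈmu:) (le:k.ˈre) (fo:.ˈro:b).
Foot heads (stressed positions): 2, 4, 6, 8.
End Rule Leftmost: primary stress on the leftmost head = syllable 2.
Primary stress: syllable 2 → lo.ˈme:.ta.mu:.le:k.re.fo:.ro:b.

2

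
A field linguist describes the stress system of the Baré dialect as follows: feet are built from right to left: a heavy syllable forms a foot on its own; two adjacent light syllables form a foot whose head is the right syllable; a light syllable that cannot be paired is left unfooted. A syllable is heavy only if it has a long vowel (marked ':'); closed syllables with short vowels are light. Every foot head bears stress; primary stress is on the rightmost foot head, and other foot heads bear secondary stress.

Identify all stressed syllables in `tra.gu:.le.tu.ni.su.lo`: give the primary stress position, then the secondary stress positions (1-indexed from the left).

Weights: 1 tra L, 2 gu: H, 3 le L, 4 tu L, 5 ni L, 6 su L, 7 lo L.
Parse right to left (heavy = foot alone; LL = one foot; stranded L unfooted): tra (ˈgu:) le (tu.ˈni) (su.ˈlo).
Foot heads: 2, 5, 7.
Primary stress on the rightmost head = syllable 7.
Secondary stress on 2, 5: tra.ˌgu:.le.tu.ˌni.su.ˈlo.

primary 7, secondary 2, 5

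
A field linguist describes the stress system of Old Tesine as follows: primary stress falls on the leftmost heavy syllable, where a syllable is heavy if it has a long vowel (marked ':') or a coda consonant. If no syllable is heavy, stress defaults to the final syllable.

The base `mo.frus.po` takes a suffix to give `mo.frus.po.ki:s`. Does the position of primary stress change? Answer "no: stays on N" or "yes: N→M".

Base `mo.frus.po` (3 syllables):
  Weights: 1 mo L, 2 frus H, 3 po L.
  Heavy syllables in the domain: 2. The leftmost is syllable 2 (frus).
  → primary stress on syllable 2.
Suffixed `mo.frus.po.ki:s` (4 syllables):
  Weights: 1 mo L, 2 frus H, 3 po L, 4 ki:s H.
  Heavy syllables in the domain: 2, 4. The leftmost is syllable 2 (frus).
  → primary stress on syllable 2.

no: stays on 2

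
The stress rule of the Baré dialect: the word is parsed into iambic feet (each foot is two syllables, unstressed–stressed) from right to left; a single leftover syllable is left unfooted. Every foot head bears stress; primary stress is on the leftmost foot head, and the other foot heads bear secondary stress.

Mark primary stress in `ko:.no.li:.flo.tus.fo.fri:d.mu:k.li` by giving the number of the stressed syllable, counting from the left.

3

Parse right to left into iambic (σˈσ) feet: ko: (no.ˈli:) (flo.ˈtus) (fo.ˈfri:d) (mu:k.ˈli). Syllable 1 is left unfooted.
Foot heads (stressed positions): 3, 5, 7, 9.
End Rule Leftmost: primary stress on the leftmost head = syllable 3.
Primary stress: syllable 3 → ko:.no.ˈli:.flo.tus.fo.fri:d.mu:k.li.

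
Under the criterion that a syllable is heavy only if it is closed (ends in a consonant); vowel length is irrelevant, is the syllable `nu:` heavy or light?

light

`nu:`: long vowel, open (no coda). Open (no coda) → light.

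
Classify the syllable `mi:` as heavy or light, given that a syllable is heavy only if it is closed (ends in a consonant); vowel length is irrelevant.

light

`mi:`: long vowel, open (no coda). Open (no coda) → light.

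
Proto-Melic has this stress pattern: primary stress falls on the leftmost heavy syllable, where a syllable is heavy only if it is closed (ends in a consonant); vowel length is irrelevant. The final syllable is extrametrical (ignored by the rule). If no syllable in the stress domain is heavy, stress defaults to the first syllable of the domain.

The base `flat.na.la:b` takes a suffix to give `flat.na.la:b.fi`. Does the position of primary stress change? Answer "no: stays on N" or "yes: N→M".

Base `flat.na.la:b` (3 syllables):
  The final syllable (3, la:b) is extrametrical; the stress domain is syllables 1–2.
  Weights: 1 flat H, 2 na L.
  Heavy syllables in the domain: 1. The leftmost is syllable 1 (flat).
  → primary stress on syllable 1.
Suffixed `flat.na.la:b.fi` (4 syllables):
  The final syllable (4, fi) is extrametrical; the stress domain is syllables 1–3.
  Weights: 1 flat H, 2 na L, 3 la:b H.
  Heavy syllables in the domain: 1, 3. The leftmost is syllable 1 (flat).
  → primary stress on syllable 1.

no: stays on 1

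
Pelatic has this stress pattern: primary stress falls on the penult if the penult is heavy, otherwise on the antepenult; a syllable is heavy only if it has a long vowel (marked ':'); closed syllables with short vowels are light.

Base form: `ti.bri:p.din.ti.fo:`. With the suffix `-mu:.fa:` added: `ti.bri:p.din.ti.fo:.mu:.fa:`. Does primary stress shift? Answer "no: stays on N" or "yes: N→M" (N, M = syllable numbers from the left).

Base `ti.bri:p.din.ti.fo:` (5 syllables):
  Weights: 3 din L, 4 ti L, 5 fo: H.
  The penult (syllable 4, ti) is light, so stress falls on the antepenult (syllable 3, din).
  → primary stress on syllable 3.
Suffixed `ti.bri:p.din.ti.fo:.mu:.fa:` (7 syllables):
  Weights: 5 fo: H, 6 mu: H, 7 fa: H.
  The penult (syllable 6, mu:) is heavy, so it takes stress.
  → primary stress on syllable 6.

yes: 3→6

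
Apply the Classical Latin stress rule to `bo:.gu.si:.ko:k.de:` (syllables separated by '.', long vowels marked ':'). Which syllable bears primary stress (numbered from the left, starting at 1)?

Classical Latin: stress the penult if heavy (long vowel or closed), else the antepenult.
Weights: 3 si: H, 4 ko:k H, 5 de: H.
The penult (syllable 4, ko:k) is heavy, so it takes stress.
Stress on syllable 4: bo:.gu.si:.ˈko:k.de:.

4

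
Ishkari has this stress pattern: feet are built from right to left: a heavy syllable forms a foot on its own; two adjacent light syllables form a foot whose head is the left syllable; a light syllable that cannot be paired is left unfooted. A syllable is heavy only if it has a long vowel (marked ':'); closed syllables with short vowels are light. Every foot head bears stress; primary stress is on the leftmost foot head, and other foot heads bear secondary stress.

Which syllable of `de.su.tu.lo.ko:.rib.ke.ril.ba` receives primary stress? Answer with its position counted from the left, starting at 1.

Weights: 1 de L, 2 su L, 3 tu L, 4 lo L, 5 ko: H, 6 rib L, 7 ke L, 8 ril L, 9 ba L.
Parse right to left (heavy = foot alone; LL = one foot; stranded L unfooted): (ˈde.su) (ˈtu.lo) (ˈko:) (ˈrib.ke) (ˈril.ba).
Foot heads: 1, 3, 5, 6, 8.
Primary stress on the leftmost head = syllable 1.
Primary stress: syllable 1 → ˈde.su.tu.lo.ko:.rib.ke.ril.ba.

1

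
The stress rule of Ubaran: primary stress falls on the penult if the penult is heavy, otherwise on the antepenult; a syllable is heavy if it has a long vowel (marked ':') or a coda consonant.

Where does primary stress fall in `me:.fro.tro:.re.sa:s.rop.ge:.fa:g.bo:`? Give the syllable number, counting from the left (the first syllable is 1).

Weights: 7 ge: H, 8 fa:g H, 9 bo: H.
The penult (syllable 8, fa:g) is heavy, so it takes stress.
Primary stress: syllable 8 → me:.fro.tro:.re.sa:s.rop.ge:.ˈfa:g.bo:.

8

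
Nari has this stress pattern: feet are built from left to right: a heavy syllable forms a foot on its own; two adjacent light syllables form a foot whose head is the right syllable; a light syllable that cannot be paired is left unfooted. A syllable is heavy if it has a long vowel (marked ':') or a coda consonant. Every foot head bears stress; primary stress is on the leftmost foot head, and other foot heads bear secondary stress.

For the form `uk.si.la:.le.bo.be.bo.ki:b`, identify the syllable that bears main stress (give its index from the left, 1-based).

Weights: 1 uk H, 2 si L, 3 la: H, 4 le L, 5 bo L, 6 be L, 7 bo L, 8 ki:b H.
Parse left to right (heavy = foot alone; LL = one foot; stranded L unfooted): (ˈuk) si (ˈla:) (le.ˈbo) (be.ˈbo) (ˈki:b).
Foot heads: 1, 3, 5, 7, 8.
Primary stress on the leftmost head = syllable 1.
Primary stress: syllable 1 → ˈuk.si.la:.le.bo.be.bo.ki:b.

1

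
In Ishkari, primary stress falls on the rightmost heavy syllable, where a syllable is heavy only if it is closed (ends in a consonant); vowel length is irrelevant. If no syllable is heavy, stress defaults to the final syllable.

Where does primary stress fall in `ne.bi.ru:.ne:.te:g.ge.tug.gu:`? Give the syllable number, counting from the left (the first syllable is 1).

Weights: 1 ne L, 2 bi L, 3 ru: L, 4 ne: L, 5 te:g H, 6 ge L, 7 tug H, 8 gu: L.
Heavy syllables in the domain: 5, 7. The rightmost is syllable 7 (tug).
Primary stress: syllable 7 → ne.bi.ru:.ne:.te:g.ge.ˈtug.gu:.

7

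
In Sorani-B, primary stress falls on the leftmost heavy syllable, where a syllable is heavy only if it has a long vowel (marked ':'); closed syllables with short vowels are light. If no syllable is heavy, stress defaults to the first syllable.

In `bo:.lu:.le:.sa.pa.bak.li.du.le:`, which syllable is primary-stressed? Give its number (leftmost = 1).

1

Weights: 1 bo: H, 2 lu: H, 3 le: H, 4 sa L, 5 pa L, 6 bak L, 7 li L, 8 du L, 9 le: H.
Heavy syllables in the domain: 1, 2, 3, 9. The leftmost is syllable 1 (bo:).
Primary stress: syllable 1 → ˈbo:.lu:.le:.sa.pa.bak.li.du.le:.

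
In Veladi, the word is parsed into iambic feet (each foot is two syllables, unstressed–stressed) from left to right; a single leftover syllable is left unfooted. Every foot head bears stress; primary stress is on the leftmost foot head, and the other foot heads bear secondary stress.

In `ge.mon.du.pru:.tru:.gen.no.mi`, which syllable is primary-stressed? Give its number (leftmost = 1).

2

Parse left to right into iambic (σˈσ) feet: (ge.ˈmon) (du.ˈpru:) (tru:.ˈgen) (no.ˈmi).
Foot heads (stressed positions): 2, 4, 6, 8.
End Rule Leftmost: primary stress on the leftmost head = syllable 2.
Primary stress: syllable 2 → ge.ˈmon.du.pru:.tru:.gen.no.mi.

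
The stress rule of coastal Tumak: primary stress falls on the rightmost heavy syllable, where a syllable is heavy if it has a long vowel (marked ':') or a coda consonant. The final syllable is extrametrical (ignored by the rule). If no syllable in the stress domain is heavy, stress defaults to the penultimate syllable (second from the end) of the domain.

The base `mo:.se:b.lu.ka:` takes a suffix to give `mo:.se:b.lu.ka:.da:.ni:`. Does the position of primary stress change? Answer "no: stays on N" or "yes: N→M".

Base `mo:.se:b.lu.ka:` (4 syllables):
  The final syllable (4, ka:) is extrametrical; the stress domain is syllables 1–3.
  Weights: 1 mo: H, 2 se:b H, 3 lu L.
  Heavy syllables in the domain: 1, 2. The rightmost is syllable 2 (se:b).
  → primary stress on syllable 2.
Suffixed `mo:.se:b.lu.ka:.da:.ni:` (6 syllables):
  The final syllable (6, ni:) is extrametrical; the stress domain is syllables 1–5.
  Weights: 1 mo: H, 2 se:b H, 3 lu L, 4 ka: H, 5 da: H.
  Heavy syllables in the domain: 1, 2, 4, 5. The rightmost is syllable 5 (da:).
  → primary stress on syllable 5.

yes: 2→5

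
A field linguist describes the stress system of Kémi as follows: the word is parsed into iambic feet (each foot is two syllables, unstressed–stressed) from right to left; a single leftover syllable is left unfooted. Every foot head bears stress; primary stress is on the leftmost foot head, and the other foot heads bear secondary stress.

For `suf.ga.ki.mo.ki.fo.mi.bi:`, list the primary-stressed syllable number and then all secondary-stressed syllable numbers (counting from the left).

Parse right to left into iambic (σˈσ) feet: (suf.ˈga) (ki.ˈmo) (ki.ˈfo) (mi.ˈbi:).
Foot heads (stressed positions): 2, 4, 6, 8.
End Rule Leftmost: primary stress on the leftmost head = syllable 2.
Secondary stress on 4, 6, 8: suf.ˈga.ki.ˌmo.ki.ˌfo.mi.ˌbi:.

primary 2, secondary 4, 6, 8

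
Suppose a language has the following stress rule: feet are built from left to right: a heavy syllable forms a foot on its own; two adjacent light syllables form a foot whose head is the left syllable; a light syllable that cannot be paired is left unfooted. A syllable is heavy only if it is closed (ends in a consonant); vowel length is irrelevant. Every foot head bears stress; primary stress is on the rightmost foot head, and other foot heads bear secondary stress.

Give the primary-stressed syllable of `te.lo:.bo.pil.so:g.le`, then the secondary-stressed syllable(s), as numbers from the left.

primary 5, secondary 1, 4

Weights: 1 te L, 2 lo: L, 3 bo L, 4 pil H, 5 so:g H, 6 le L.
Parse left to right (heavy = foot alone; LL = one foot; stranded L unfooted): (ˈte.lo:) bo (ˈpil) (ˈso:g) le.
Foot heads: 1, 4, 5.
Primary stress on the rightmost head = syllable 5.
Secondary stress on 1, 4: ˌte.lo:.bo.ˌpil.ˈso:g.le.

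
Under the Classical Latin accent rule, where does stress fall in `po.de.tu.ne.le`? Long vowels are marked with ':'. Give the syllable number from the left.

3

Classical Latin: stress the penult if heavy (long vowel or closed), else the antepenult.
Weights: 3 tu L, 4 ne L, 5 le L.
The penult (syllable 4, ne) is light, so stress falls on the antepenult (syllable 3, tu).
Stress on syllable 3: po.de.ˈtu.ne.le.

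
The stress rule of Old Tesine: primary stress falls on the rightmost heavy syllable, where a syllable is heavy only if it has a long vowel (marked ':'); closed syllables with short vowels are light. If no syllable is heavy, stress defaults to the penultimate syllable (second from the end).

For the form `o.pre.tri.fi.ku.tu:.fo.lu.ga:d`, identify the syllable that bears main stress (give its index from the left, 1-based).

9

Weights: 1 o L, 2 pre L, 3 tri L, 4 fi L, 5 ku L, 6 tu: H, 7 fo L, 8 lu L, 9 ga:d H.
Heavy syllables in the domain: 6, 9. The rightmost is syllable 9 (ga:d).
Primary stress: syllable 9 → o.pre.tri.fi.ku.tu:.fo.lu.ˈga:d.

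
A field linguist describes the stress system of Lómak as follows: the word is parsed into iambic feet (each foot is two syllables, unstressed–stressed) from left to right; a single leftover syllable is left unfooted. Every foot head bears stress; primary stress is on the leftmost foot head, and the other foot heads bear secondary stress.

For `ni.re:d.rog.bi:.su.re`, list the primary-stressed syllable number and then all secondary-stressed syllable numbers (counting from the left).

Parse left to right into iambic (σˈσ) feet: (ni.ˈre:d) (rog.ˈbi:) (su.ˈre).
Foot heads (stressed positions): 2, 4, 6.
End Rule Leftmost: primary stress on the leftmost head = syllable 2.
Secondary stress on 4, 6: ni.ˈre:d.rog.ˌbi:.su.ˌre.

primary 2, secondary 4, 6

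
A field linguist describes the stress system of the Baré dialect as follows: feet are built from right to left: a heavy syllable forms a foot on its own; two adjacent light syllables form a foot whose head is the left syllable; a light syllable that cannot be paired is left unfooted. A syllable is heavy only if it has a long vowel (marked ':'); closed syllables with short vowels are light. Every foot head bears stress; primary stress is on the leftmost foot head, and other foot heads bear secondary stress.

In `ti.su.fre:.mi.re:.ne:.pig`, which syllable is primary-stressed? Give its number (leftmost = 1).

1

Weights: 1 ti L, 2 su L, 3 fre: H, 4 mi L, 5 re: H, 6 ne: H, 7 pig L.
Parse right to left (heavy = foot alone; LL = one foot; stranded L unfooted): (ˈti.su) (ˈfre:) mi (ˈre:) (ˈne:) pig.
Foot heads: 1, 3, 5, 6.
Primary stress on the leftmost head = syllable 1.
Primary stress: syllable 1 → ˈti.su.fre:.mi.re:.ne:.pig.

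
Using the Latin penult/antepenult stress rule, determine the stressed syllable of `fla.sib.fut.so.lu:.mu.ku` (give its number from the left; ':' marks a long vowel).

Classical Latin: stress the penult if heavy (long vowel or closed), else the antepenult.
Weights: 5 lu: H, 6 mu L, 7 ku L.
The penult (syllable 6, mu) is light, so stress falls on the antepenult (syllable 5, lu:).
Stress on syllable 5: fla.sib.fut.so.ˈlu:.mu.ku.

5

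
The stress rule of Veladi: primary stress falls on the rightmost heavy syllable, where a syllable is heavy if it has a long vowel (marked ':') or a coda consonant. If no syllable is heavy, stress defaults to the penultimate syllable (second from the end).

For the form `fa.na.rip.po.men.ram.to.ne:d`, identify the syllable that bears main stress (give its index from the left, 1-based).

Weights: 1 fa L, 2 na L, 3 rip H, 4 po L, 5 men H, 6 ram H, 7 to L, 8 ne:d H.
Heavy syllables in the domain: 3, 5, 6, 8. The rightmost is syllable 8 (ne:d).
Primary stress: syllable 8 → fa.na.rip.po.men.ram.to.ˈne:d.

8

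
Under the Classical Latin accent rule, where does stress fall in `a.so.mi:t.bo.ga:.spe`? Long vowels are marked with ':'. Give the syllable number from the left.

5

Classical Latin: stress the penult if heavy (long vowel or closed), else the antepenult.
Weights: 4 bo L, 5 ga: H, 6 spe L.
The penult (syllable 5, ga:) is heavy, so it takes stress.
Stress on syllable 5: a.so.mi:t.bo.ˈga:.spe.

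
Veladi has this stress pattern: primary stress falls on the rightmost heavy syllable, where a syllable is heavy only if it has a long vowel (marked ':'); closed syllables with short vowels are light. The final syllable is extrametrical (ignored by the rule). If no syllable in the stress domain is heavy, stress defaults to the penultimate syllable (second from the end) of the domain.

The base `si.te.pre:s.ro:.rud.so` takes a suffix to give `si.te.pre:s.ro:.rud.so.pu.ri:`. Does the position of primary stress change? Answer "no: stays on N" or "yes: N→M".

no: stays on 4

Base `si.te.pre:s.ro:.rud.so` (6 syllables):
  The final syllable (6, so) is extrametrical; the stress domain is syllables 1–5.
  Weights: 1 si L, 2 te L, 3 pre:s H, 4 ro: H, 5 rud L.
  Heavy syllables in the domain: 3, 4. The rightmost is syllable 4 (ro:).
  → primary stress on syllable 4.
Suffixed `si.te.pre:s.ro:.rud.so.pu.ri:` (8 syllables):
  The final syllable (8, ri:) is extrametrical; the stress domain is syllables 1–7.
  Weights: 1 si L, 2 te L, 3 pre:s H, 4 ro: H, 5 rud L, 6 so L, 7 pu L.
  Heavy syllables in the domain: 3, 4. The rightmost is syllable 4 (ro:).
  → primary stress on syllable 4.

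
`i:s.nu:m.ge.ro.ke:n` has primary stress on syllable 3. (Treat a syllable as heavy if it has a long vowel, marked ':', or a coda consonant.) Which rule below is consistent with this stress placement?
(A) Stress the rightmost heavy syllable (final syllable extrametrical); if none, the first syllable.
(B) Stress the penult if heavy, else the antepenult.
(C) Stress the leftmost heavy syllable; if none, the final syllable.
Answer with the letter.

B

Rule A → syllable 2 (observed: 3).
Rule B → syllable 3 ✓.
Rule C → syllable 1 (observed: 3).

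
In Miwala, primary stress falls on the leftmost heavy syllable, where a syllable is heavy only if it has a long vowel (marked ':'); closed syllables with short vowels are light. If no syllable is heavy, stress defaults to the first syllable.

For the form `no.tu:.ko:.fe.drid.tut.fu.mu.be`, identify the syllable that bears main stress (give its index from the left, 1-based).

Weights: 1 no L, 2 tu: H, 3 ko: H, 4 fe L, 5 drid L, 6 tut L, 7 fu L, 8 mu L, 9 be L.
Heavy syllables in the domain: 2, 3. The leftmost is syllable 2 (tu:).
Primary stress: syllable 2 → no.ˈtu:.ko:.fe.drid.tut.fu.mu.be.

2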